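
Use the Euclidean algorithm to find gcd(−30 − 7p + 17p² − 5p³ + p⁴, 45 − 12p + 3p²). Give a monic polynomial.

15 − 4p + p²

Apply the Euclidean algorithm:
  p⁴ − 5p³ + 17p² − 7p − 30 = ((1/3)p² − (1/3)p − 2/3)(3p² − 12p + 45) + (0)
Last nonzero remainder: 3p² − 12p + 45. Dividing through by 3 gives the monic gcd p² − 4p + 15.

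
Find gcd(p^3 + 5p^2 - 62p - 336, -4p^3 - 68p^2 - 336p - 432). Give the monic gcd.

p + 6

Apply the Euclidean algorithm:
  p^3 + 5p^2 - 62p - 336 = (-1/4)(-4p^3 - 68p^2 - 336p - 432) + (-12p^2 - 146p - 444)
  -4p^3 - 68p^2 - 336p - 432 = ((1/3)p + 29/18)(-12p^2 - 146p - 444) + ((425/9)p + 850/3)
  -12p^2 - 146p - 444 = (-(108/425)p - 666/425)((425/9)p + 850/3) + (0)
Last nonzero remainder: (425/9)p + 850/3. Dividing through by 425/9 gives the monic gcd p + 6.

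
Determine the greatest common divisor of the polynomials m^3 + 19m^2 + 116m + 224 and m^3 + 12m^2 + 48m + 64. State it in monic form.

m + 4

Apply the Euclidean algorithm:
  m^3 + 19m^2 + 116m + 224 = (m^3 + 12m^2 + 48m + 64) + (7m^2 + 68m + 160)
  m^3 + 12m^2 + 48m + 64 = ((1/7)m + 16/49)(7m^2 + 68m + 160) + ((144/49)m + 576/49)
  7m^2 + 68m + 160 = ((343/144)m + 245/18)((144/49)m + 576/49) + (0)
Last nonzero remainder: (144/49)m + 576/49. Dividing through by 144/49 gives the monic gcd m + 4.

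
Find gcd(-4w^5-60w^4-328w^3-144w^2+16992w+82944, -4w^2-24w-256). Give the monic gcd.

Repeated division with remainder:
  -4w^5-60w^4-328w^3-144w^2+16992w+82944 = (w^3+9w^2-36w-324)(-4w^2-24w-256) + (0)
Last nonzero remainder: -4w^2-24w-256. Dividing through by -4 gives the monic gcd w^2+6w+64.

w^2+6w+64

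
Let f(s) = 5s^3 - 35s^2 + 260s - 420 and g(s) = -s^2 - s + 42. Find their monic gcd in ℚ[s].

1

Repeated division with remainder:
  5s^3 - 35s^2 + 260s - 420 = (-5s + 40)(-s^2 - s + 42) + (510s - 2100)
  -s^2 - s + 42 = (-(1/510)s - 29/2890)(510s - 2100) + (6048/289)
  510s - 2100 = ((24565/1008)s - 7225/72)(6048/289) + (0)
The last nonzero remainder is the constant 6048/289, so the polynomials are coprime and gcd = 1.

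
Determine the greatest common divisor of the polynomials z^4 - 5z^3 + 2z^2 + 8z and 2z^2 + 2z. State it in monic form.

z^2 + z

By polynomial division,
  z^4 - 5z^3 + 2z^2 + 8z = ((1/2)z^2 - 3z + 4)(2z^2 + 2z) + (0)
Last nonzero remainder: 2z^2 + 2z. Dividing through by 2 gives the monic gcd z^2 + z.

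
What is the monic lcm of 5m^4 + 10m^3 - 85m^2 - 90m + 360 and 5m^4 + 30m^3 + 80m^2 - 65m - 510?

m^6 + 7m^5 + 10m^4 - 69m^3 - 307m^2 + 54m + 1224

Repeated division with remainder:
  5m^4 + 10m^3 - 85m^2 - 90m + 360 = (5m^4 + 30m^3 + 80m^2 - 65m - 510) + (-20m^3 - 165m^2 - 25m + 870)
  5m^4 + 30m^3 + 80m^2 - 65m - 510 = (-(1/4)m + 9/16)(-20m^3 - 165m^2 - 25m + 870) + ((2665/16)m^2 + (2665/16)m - 7995/8)
  -20m^3 - 165m^2 - 25m + 870 = (-(64/533)m - 464/533)((2665/16)m^2 + (2665/16)m - 7995/8) + (0)
Last nonzero remainder: (2665/16)m^2 + (2665/16)m - 7995/8. Dividing through by 2665/16 gives the monic gcd m^2 + m - 6.
Then lcm(f, g) = f·g / gcd(f, g); expanding and making the result monic gives the answer.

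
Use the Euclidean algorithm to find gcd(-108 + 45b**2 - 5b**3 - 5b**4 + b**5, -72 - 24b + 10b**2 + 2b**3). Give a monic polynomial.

Euclidean algorithm in ℚ[b]:
  b**5 - 5b**4 - 5b**3 + 45b**2 - 108 = ((1/2)b**2 - 5b + 57/2)(2b**3 + 10b**2 - 24b - 72) + (-324b**2 + 324b + 1944)
  2b**3 + 10b**2 - 24b - 72 = (-(1/162)b - 1/27)(-324b**2 + 324b + 1944) + (0)
Last nonzero remainder: -324b**2 + 324b + 1944. Dividing through by -324 gives the monic gcd b**2 - b - 6.

-6 - b + b**2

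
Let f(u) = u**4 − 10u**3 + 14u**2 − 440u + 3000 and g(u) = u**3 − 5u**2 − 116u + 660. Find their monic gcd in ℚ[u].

u**2 − 16u + 60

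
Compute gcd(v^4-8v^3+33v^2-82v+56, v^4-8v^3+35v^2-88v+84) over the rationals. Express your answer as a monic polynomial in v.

Apply the Euclidean algorithm:
  v^4-8v^3+33v^2-82v+56 = (v^4-8v^3+35v^2-88v+84) + (-2v^2+6v-28)
  v^4-8v^3+35v^2-88v+84 = (-(1/2)v^2+(5/2)v-3)(-2v^2+6v-28) + (0)
Last nonzero remainder: -2v^2+6v-28. Dividing through by -2 gives the monic gcd v^2-3v+14.

v^2-3v+14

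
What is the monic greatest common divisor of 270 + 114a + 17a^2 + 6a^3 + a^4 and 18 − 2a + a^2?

18 − 2a + a^2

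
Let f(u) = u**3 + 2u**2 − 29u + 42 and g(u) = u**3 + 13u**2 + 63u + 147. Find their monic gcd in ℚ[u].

Repeated division with remainder:
  u**3 + 2u**2 − 29u + 42 = (u**3 + 13u**2 + 63u + 147) + (−11u**2 − 92u − 105)
  u**3 + 13u**2 + 63u + 147 = (−(1/11)u − 51/121)(−11u**2 − 92u − 105) + ((1776/121)u + 12432/121)
  −11u**2 − 92u − 105 = (−(1331/1776)u − 605/592)((1776/121)u + 12432/121) + (0)
Last nonzero remainder: (1776/121)u + 12432/121. Dividing through by 1776/121 gives the monic gcd u + 7.

u + 7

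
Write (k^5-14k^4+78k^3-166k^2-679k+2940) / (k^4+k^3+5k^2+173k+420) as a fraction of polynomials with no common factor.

(k^2-11k+28)/(k+4)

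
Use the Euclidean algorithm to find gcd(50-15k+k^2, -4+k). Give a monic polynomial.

1

By polynomial division,
  k^2-15k+50 = (k-11)(k-4) + (6)
  k-4 = ((1/6)k-2/3)(6) + (0)
The last nonzero remainder is the constant 6, so the polynomials are coprime and gcd = 1.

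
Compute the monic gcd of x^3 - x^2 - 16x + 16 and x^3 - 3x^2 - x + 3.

x - 1

Repeated division with remainder:
  x^3 - x^2 - 16x + 16 = (x^3 - 3x^2 - x + 3) + (2x^2 - 15x + 13)
  x^3 - 3x^2 - x + 3 = ((1/2)x + 9/4)(2x^2 - 15x + 13) + ((105/4)x - 105/4)
  2x^2 - 15x + 13 = ((8/105)x - 52/105)((105/4)x - 105/4) + (0)
Last nonzero remainder: (105/4)x - 105/4. Dividing through by 105/4 gives the monic gcd x - 1.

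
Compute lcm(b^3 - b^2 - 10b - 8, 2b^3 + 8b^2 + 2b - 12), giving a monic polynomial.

By polynomial division,
  b^3 - b^2 - 10b - 8 = (1/2)(2b^3 + 8b^2 + 2b - 12) + (-5b^2 - 11b - 2)
  2b^3 + 8b^2 + 2b - 12 = (-(2/5)b - 18/25)(-5b^2 - 11b - 2) + (-(168/25)b - 336/25)
  -5b^2 - 11b - 2 = ((125/168)b + 25/168)(-(168/25)b - 336/25) + (0)
Last nonzero remainder: -(168/25)b - 336/25. Dividing through by -168/25 gives the monic gcd b + 2.
Then lcm(f, g) = f·g / gcd(f, g); expanding and making the result monic gives the answer.

b^5 + b^4 - 15b^3 - 25b^2 + 14b + 24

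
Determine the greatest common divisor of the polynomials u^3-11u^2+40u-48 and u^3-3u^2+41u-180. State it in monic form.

u-4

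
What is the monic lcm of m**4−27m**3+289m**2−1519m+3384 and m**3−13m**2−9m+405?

Repeated division with remainder:
  m**4−27m**3+289m**2−1519m+3384 = (m−14)(m**3−13m**2−9m+405) + (116m**2−2050m+9054)
  m**3−13m**2−9m+405 = ((1/116)m+271/6728)(116m**2−2050m+9054) + (−(15067/3364)m+135603/3364)
  116m**2−2050m+9054 = (−(390224/15067)m+3384184/15067)(−(15067/3364)m+135603/3364) + (0)
Last nonzero remainder: −(15067/3364)m+135603/3364. Dividing through by −15067/3364 gives the monic gcd m−9.
Then lcm(f, g) = f·g / gcd(f, g); expanding and making the result monic gives the answer.

m**6−31m**5+352m**4−1460m**3−3545m**2+54819m−152280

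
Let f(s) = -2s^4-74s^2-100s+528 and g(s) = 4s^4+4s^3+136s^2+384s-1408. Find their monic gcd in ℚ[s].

s^3-3s^2+46s-88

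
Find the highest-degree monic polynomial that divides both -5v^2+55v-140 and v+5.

1

By polynomial division,
  -5v^2+55v-140 = (-5v+80)(v+5) + (-540)
  v+5 = (-(1/540)v-1/108)(-540) + (0)
The last nonzero remainder is the constant -540, so the polynomials are coprime and gcd = 1.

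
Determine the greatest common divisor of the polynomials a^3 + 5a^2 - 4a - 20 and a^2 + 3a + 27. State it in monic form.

1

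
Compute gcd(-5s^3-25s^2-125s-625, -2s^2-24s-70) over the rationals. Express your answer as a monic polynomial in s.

s+5

By polynomial division,
  -5s^3-25s^2-125s-625 = ((5/2)s-35/2)(-2s^2-24s-70) + (-370s-1850)
  -2s^2-24s-70 = ((1/185)s+7/185)(-370s-1850) + (0)
Last nonzero remainder: -370s-1850. Dividing through by -370 gives the monic gcd s+5.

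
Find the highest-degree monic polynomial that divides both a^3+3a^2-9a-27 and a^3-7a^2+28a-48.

By polynomial division,
  a^3+3a^2-9a-27 = (a^3-7a^2+28a-48) + (10a^2-37a+21)
  a^3-7a^2+28a-48 = ((1/10)a-33/100)(10a^2-37a+21) + ((1369/100)a-4107/100)
  10a^2-37a+21 = ((1000/1369)a-700/1369)((1369/100)a-4107/100) + (0)
Last nonzero remainder: (1369/100)a-4107/100. Dividing through by 1369/100 gives the monic gcd a-3.

a-3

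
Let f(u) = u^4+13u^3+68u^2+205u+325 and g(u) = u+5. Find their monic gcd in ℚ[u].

u+5

Repeated division with remainder:
  u^4+13u^3+68u^2+205u+325 = (u^3+8u^2+28u+65)(u+5) + (0)
The last nonzero remainder u+5 is already monic.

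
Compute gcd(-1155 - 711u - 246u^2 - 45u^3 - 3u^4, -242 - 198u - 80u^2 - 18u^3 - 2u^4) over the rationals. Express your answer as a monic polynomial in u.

By polynomial division,
  -3u^4 - 45u^3 - 246u^2 - 711u - 1155 = (3/2)(-2u^4 - 18u^3 - 80u^2 - 198u - 242) + (-18u^3 - 126u^2 - 414u - 792)
  -2u^4 - 18u^3 - 80u^2 - 198u - 242 = ((1/9)u + 2/9)(-18u^3 - 126u^2 - 414u - 792) + (-6u^2 - 18u - 66)
  -18u^3 - 126u^2 - 414u - 792 = (3u + 12)(-6u^2 - 18u - 66) + (0)
Last nonzero remainder: -6u^2 - 18u - 66. Dividing through by -6 gives the monic gcd u^2 + 3u + 11.

11 + 3u + u^2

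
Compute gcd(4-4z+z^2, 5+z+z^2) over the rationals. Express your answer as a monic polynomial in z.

1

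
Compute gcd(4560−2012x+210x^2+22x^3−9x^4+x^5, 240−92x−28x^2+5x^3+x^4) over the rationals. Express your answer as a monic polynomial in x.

Apply the Euclidean algorithm:
  x^5−9x^4+22x^3+210x^2−2012x+4560 = (x−14)(x^4+5x^3−28x^2−92x+240) + (120x^3−90x^2−3540x+7920)
  x^4+5x^3−28x^2−92x+240 = ((1/120)x+23/480)(120x^3−90x^2−3540x+7920) + ((93/16)x^2+(93/8)x−279/2)
  120x^3−90x^2−3540x+7920 = ((640/31)x−1760/31)((93/16)x^2+(93/8)x−279/2) + (0)
Last nonzero remainder: (93/16)x^2+(93/8)x−279/2. Dividing through by 93/16 gives the monic gcd x^2+2x−24.

−24+2x+x^2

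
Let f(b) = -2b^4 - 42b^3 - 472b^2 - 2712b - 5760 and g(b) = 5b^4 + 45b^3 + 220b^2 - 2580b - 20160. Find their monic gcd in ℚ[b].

Repeated division with remainder:
  -2b^4 - 42b^3 - 472b^2 - 2712b - 5760 = (-2/5)(5b^4 + 45b^3 + 220b^2 - 2580b - 20160) + (-24b^3 - 384b^2 - 3744b - 13824)
  5b^4 + 45b^3 + 220b^2 - 2580b - 20160 = (-(5/24)b + 35/24)(-24b^3 - 384b^2 - 3744b - 13824) + (0)
Last nonzero remainder: -24b^3 - 384b^2 - 3744b - 13824. Dividing through by -24 gives the monic gcd b^3 + 16b^2 + 156b + 576.

b^3 + 16b^2 + 156b + 576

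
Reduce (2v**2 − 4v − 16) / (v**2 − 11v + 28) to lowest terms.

Repeated division with remainder:
  2v**2 − 4v − 16 = (2)(v**2 − 11v + 28) + (18v − 72)
  v**2 − 11v + 28 = ((1/18)v − 7/18)(18v − 72) + (0)
Last nonzero remainder: 18v − 72. Dividing through by 18 gives the monic gcd v − 4.
Cancel v − 4 from numerator and denominator to get the reduced form.

(2v + 4)/(v − 7)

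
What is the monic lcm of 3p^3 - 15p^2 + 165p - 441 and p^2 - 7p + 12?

p^4 - 9p^3 + 75p^2 - 367p + 588

Repeated division with remainder:
  3p^3 - 15p^2 + 165p - 441 = (3p + 6)(p^2 - 7p + 12) + (171p - 513)
  p^2 - 7p + 12 = ((1/171)p - 4/171)(171p - 513) + (0)
Last nonzero remainder: 171p - 513. Dividing through by 171 gives the monic gcd p - 3.
Then lcm(f, g) = f·g / gcd(f, g); expanding and making the result monic gives the answer.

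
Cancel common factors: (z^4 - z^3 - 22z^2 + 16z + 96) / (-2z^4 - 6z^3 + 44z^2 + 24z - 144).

Apply the Euclidean algorithm:
  z^4 - z^3 - 22z^2 + 16z + 96 = (-1/2)(-2z^4 - 6z^3 + 44z^2 + 24z - 144) + (-4z^3 + 28z + 24)
  -2z^4 - 6z^3 + 44z^2 + 24z - 144 = ((1/2)z + 3/2)(-4z^3 + 28z + 24) + (30z^2 - 30z - 180)
  -4z^3 + 28z + 24 = (-(2/15)z - 2/15)(30z^2 - 30z - 180) + (0)
Last nonzero remainder: 30z^2 - 30z - 180. Dividing through by 30 gives the monic gcd z^2 - z - 6.
Cancel z^2 - z - 6 from numerator and denominator to get the reduced form.

(-z^2 + 16)/(2z^2 + 8z - 24)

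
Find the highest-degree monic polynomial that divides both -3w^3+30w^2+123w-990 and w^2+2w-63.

By polynomial division,
  -3w^3+30w^2+123w-990 = (-3w+36)(w^2+2w-63) + (-138w+1278)
  w^2+2w-63 = (-(1/138)w-259/3174)(-138w+1278) + (21840/529)
  -138w+1278 = (-(12167/3640)w+112677/3640)(21840/529) + (0)
The last nonzero remainder is the constant 21840/529, so the polynomials are coprime and gcd = 1.

1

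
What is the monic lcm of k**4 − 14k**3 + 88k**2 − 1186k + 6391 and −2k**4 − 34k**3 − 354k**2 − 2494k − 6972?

k**6 − k**5 − 52k**4 − 630k**3 − 5331k**2 + 33271k + 268422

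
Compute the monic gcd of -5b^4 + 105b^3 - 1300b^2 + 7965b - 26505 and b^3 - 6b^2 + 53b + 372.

b^2 - 10b + 93

Euclidean algorithm in ℚ[b]:
  -5b^4 + 105b^3 - 1300b^2 + 7965b - 26505 = (-5b + 75)(b^3 - 6b^2 + 53b + 372) + (-585b^2 + 5850b - 54405)
  b^3 - 6b^2 + 53b + 372 = (-(1/585)b - 4/585)(-585b^2 + 5850b - 54405) + (0)
Last nonzero remainder: -585b^2 + 5850b - 54405. Dividing through by -585 gives the monic gcd b^2 - 10b + 93.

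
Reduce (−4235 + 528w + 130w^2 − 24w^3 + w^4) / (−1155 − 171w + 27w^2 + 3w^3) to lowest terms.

Euclidean algorithm in ℚ[w]:
  w^4 − 24w^3 + 130w^2 + 528w − 4235 = ((1/3)w − 11)(3w^3 + 27w^2 − 171w − 1155) + (484w^2 − 968w − 16940)
  3w^3 + 27w^2 − 171w − 1155 = ((3/484)w + 3/44)(484w^2 − 968w − 16940) + (0)
Last nonzero remainder: 484w^2 − 968w − 16940. Dividing through by 484 gives the monic gcd w^2 − 2w − 35.
Cancel w^2 − 2w − 35 from numerator and denominator to get the reduced form.

(121 − 22w + w^2)/(33 + 3w)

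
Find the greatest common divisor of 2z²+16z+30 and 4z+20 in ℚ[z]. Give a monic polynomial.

z+5

By polynomial division,
  2z²+16z+30 = ((1/2)z+3/2)(4z+20) + (0)
Last nonzero remainder: 4z+20. Dividing through by 4 gives the monic gcd z+5.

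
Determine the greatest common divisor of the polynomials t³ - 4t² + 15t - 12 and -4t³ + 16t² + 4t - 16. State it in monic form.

By polynomial division,
  t³ - 4t² + 15t - 12 = (-1/4)(-4t³ + 16t² + 4t - 16) + (16t - 16)
  -4t³ + 16t² + 4t - 16 = (-(1/4)t² + (3/4)t + 1)(16t - 16) + (0)
Last nonzero remainder: 16t - 16. Dividing through by 16 gives the monic gcd t - 1.

t - 1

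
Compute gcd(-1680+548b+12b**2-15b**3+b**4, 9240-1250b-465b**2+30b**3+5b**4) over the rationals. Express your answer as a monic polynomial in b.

168-38b-5b**2+b**3

Repeated division with remainder:
  b**4-15b**3+12b**2+548b-1680 = (1/5)(5b**4+30b**3-465b**2-1250b+9240) + (-21b**3+105b**2+798b-3528)
  5b**4+30b**3-465b**2-1250b+9240 = (-(5/21)b-55/21)(-21b**3+105b**2+798b-3528) + (0)
Last nonzero remainder: -21b**3+105b**2+798b-3528. Dividing through by -21 gives the monic gcd b**3-5b**2-38b+168.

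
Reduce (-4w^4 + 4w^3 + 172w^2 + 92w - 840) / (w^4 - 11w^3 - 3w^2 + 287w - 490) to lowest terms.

(-4w - 12)/(w - 7)

Euclidean algorithm in ℚ[w]:
  -4w^4 + 4w^3 + 172w^2 + 92w - 840 = (-4)(w^4 - 11w^3 - 3w^2 + 287w - 490) + (-40w^3 + 160w^2 + 1240w - 2800)
  w^4 - 11w^3 - 3w^2 + 287w - 490 = (-(1/40)w + 7/40)(-40w^3 + 160w^2 + 1240w - 2800) + (0)
Last nonzero remainder: -40w^3 + 160w^2 + 1240w - 2800. Dividing through by -40 gives the monic gcd w^3 - 4w^2 - 31w + 70.
Cancel w^3 - 4w^2 - 31w + 70 from numerator and denominator to get the reduced form.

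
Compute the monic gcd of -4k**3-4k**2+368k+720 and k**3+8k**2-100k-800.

k-10

Apply the Euclidean algorithm:
  -4k**3-4k**2+368k+720 = (-4)(k**3+8k**2-100k-800) + (28k**2-32k-2480)
  k**3+8k**2-100k-800 = ((1/28)k+16/49)(28k**2-32k-2480) + (-(48/49)k+480/49)
  28k**2-32k-2480 = (-(343/12)k-1519/6)(-(48/49)k+480/49) + (0)
Last nonzero remainder: -(48/49)k+480/49. Dividing through by -48/49 gives the monic gcd k-10.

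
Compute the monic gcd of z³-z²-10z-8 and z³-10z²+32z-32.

By polynomial division,
  z³-z²-10z-8 = (z³-10z²+32z-32) + (9z²-42z+24)
  z³-10z²+32z-32 = ((1/9)z-16/27)(9z²-42z+24) + ((40/9)z-160/9)
  9z²-42z+24 = ((81/40)z-27/20)((40/9)z-160/9) + (0)
Last nonzero remainder: (40/9)z-160/9. Dividing through by 40/9 gives the monic gcd z-4.

z-4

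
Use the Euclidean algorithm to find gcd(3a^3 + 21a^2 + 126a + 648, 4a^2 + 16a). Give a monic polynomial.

By polynomial division,
  3a^3 + 21a^2 + 126a + 648 = ((3/4)a + 9/4)(4a^2 + 16a) + (90a + 648)
  4a^2 + 16a = ((2/45)a − 32/225)(90a + 648) + (2304/25)
  90a + 648 = ((125/128)a + 225/32)(2304/25) + (0)
The last nonzero remainder is the constant 2304/25, so the polynomials are coprime and gcd = 1.

1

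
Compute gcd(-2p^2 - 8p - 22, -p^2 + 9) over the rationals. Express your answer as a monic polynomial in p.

1

Euclidean algorithm in ℚ[p]:
  -2p^2 - 8p - 22 = (2)(-p^2 + 9) + (-8p - 40)
  -p^2 + 9 = ((1/8)p - 5/8)(-8p - 40) + (-16)
  -8p - 40 = ((1/2)p + 5/2)(-16) + (0)
The last nonzero remainder is the constant -16, so the polynomials are coprime and gcd = 1.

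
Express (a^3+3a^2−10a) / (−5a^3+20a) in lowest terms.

Apply the Euclidean algorithm:
  a^3+3a^2−10a = (−1/5)(−5a^3+20a) + (3a^2−6a)
  −5a^3+20a = (−(5/3)a−10/3)(3a^2−6a) + (0)
Last nonzero remainder: 3a^2−6a. Dividing through by 3 gives the monic gcd a^2−2a.
Cancel a^2−2a from numerator and denominator to get the reduced form.

(−a−5)/(5a+10)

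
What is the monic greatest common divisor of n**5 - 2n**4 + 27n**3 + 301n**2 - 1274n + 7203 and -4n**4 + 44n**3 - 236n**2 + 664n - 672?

n**2 - 5n + 21

Repeated division with remainder:
  n**5 - 2n**4 + 27n**3 + 301n**2 - 1274n + 7203 = (-(1/4)n - 9/4)(-4n**4 + 44n**3 - 236n**2 + 664n - 672) + (67n**3 - 64n**2 + 52n + 5691)
  -4n**4 + 44n**3 - 236n**2 + 664n - 672 = (-(4/67)n + 2692/4489)(67n**3 - 64n**2 + 52n + 5691) + (-(873180/4489)n**2 + (4365900/4489)n - 18336780/4489)
  67n**3 - 64n**2 + 52n + 5691 = (-(300763/873180)n - 1216519/873180)(-(873180/4489)n**2 + (4365900/4489)n - 18336780/4489) + (0)
Last nonzero remainder: -(873180/4489)n**2 + (4365900/4489)n - 18336780/4489. Dividing through by -873180/4489 gives the monic gcd n**2 - 5n + 21.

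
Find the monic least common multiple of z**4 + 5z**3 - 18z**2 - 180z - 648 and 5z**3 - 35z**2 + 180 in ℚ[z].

By polynomial division,
  z**4 + 5z**3 - 18z**2 - 180z - 648 = ((1/5)z + 12/5)(5z**3 - 35z**2 + 180) + (66z**2 - 216z - 1080)
  5z**3 - 35z**2 + 180 = ((5/66)z - 205/726)(66z**2 - 216z - 1080) + ((2520/121)z - 15120/121)
  66z**2 - 216z - 1080 = ((1331/420)z + 121/14)((2520/121)z - 15120/121) + (0)
Last nonzero remainder: (2520/121)z - 15120/121. Dividing through by 2520/121 gives the monic gcd z - 6.
Then lcm(f, g) = f·g / gcd(f, g); expanding and making the result monic gives the answer.

z**6 + 4z**5 - 29z**4 - 192z**3 - 360z**2 + 1728z + 3888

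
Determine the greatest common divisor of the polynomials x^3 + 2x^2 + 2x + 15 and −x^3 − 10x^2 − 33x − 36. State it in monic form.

Repeated division with remainder:
  x^3 + 2x^2 + 2x + 15 = (−1)(−x^3 − 10x^2 − 33x − 36) + (−8x^2 − 31x − 21)
  −x^3 − 10x^2 − 33x − 36 = ((1/8)x + 49/64)(−8x^2 − 31x − 21) + (−(425/64)x − 1275/64)
  −8x^2 − 31x − 21 = ((512/425)x + 448/425)(−(425/64)x − 1275/64) + (0)
Last nonzero remainder: −(425/64)x − 1275/64. Dividing through by −425/64 gives the monic gcd x + 3.

x + 3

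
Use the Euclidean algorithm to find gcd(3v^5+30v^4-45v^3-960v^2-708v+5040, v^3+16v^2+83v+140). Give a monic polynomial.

Euclidean algorithm in ℚ[v]:
  3v^5+30v^4-45v^3-960v^2-708v+5040 = (3v^2-18v-6)(v^3+16v^2+83v+140) + (210v^2+2310v+5880)
  v^3+16v^2+83v+140 = ((1/210)v+1/42)(210v^2+2310v+5880) + (0)
Last nonzero remainder: 210v^2+2310v+5880. Dividing through by 210 gives the monic gcd v^2+11v+28.

v^2+11v+28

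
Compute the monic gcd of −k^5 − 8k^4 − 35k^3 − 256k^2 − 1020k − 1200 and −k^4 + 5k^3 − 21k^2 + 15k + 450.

k^2 − 3k + 30

Euclidean algorithm in ℚ[k]:
  −k^5 − 8k^4 − 35k^3 − 256k^2 − 1020k − 1200 = (k + 13)(−k^4 + 5k^3 − 21k^2 + 15k + 450) + (−79k^3 + 2k^2 − 1665k − 7050)
  −k^4 + 5k^3 − 21k^2 + 15k + 450 = ((1/79)k − 393/6241)(−79k^3 + 2k^2 − 1665k − 7050) + ((1260/6241)k^2 − (3780/6241)k + 37800/6241)
  −79k^3 + 2k^2 − 1665k − 7050 = (−(493039/1260)k − 293327/252)((1260/6241)k^2 − (3780/6241)k + 37800/6241) + (0)
Last nonzero remainder: (1260/6241)k^2 − (3780/6241)k + 37800/6241. Dividing through by 1260/6241 gives the monic gcd k^2 − 3k + 30.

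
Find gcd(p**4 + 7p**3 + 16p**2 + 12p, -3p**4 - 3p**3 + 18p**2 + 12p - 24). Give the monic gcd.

By polynomial division,
  p**4 + 7p**3 + 16p**2 + 12p = (-1/3)(-3p**4 - 3p**3 + 18p**2 + 12p - 24) + (6p**3 + 22p**2 + 16p - 8)
  -3p**4 - 3p**3 + 18p**2 + 12p - 24 = (-(1/2)p + 4/3)(6p**3 + 22p**2 + 16p - 8) + (-(10/3)p**2 - (40/3)p - 40/3)
  6p**3 + 22p**2 + 16p - 8 = (-(9/5)p + 3/5)(-(10/3)p**2 - (40/3)p - 40/3) + (0)
Last nonzero remainder: -(10/3)p**2 - (40/3)p - 40/3. Dividing through by -10/3 gives the monic gcd p**2 + 4p + 4.

p**2 + 4p + 4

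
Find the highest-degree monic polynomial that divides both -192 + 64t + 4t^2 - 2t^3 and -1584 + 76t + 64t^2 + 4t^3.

-4 + t

Apply the Euclidean algorithm:
  -2t^3 + 4t^2 + 64t - 192 = (-1/2)(4t^3 + 64t^2 + 76t - 1584) + (36t^2 + 102t - 984)
  4t^3 + 64t^2 + 76t - 1584 = ((1/9)t + 79/54)(36t^2 + 102t - 984) + ((325/9)t - 1300/9)
  36t^2 + 102t - 984 = ((324/325)t + 2214/325)((325/9)t - 1300/9) + (0)
Last nonzero remainder: (325/9)t - 1300/9. Dividing through by 325/9 gives the monic gcd t - 4.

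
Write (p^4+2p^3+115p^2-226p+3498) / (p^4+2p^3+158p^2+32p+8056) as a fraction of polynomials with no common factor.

(p^2-4p+33)/(p^2-4p+76)

Repeated division with remainder:
  p^4+2p^3+115p^2-226p+3498 = (p^4+2p^3+158p^2+32p+8056) + (-43p^2-258p-4558)
  p^4+2p^3+158p^2+32p+8056 = (-(1/43)p^2+(4/43)p-76/43)(-43p^2-258p-4558) + (0)
Last nonzero remainder: -43p^2-258p-4558. Dividing through by -43 gives the monic gcd p^2+6p+106.
Cancel p^2+6p+106 from numerator and denominator to get the reduced form.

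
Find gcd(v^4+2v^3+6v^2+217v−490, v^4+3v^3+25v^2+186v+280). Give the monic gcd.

Euclidean algorithm in ℚ[v]:
  v^4+2v^3+6v^2+217v−490 = (v^4+3v^3+25v^2+186v+280) + (−v^3−19v^2+31v−770)
  v^4+3v^3+25v^2+186v+280 = (−v+16)(−v^3−19v^2+31v−770) + (360v^2−1080v+12600)
  −v^3−19v^2+31v−770 = (−(1/360)v−11/180)(360v^2−1080v+12600) + (0)
Last nonzero remainder: 360v^2−1080v+12600. Dividing through by 360 gives the monic gcd v^2−3v+35.

v^2−3v+35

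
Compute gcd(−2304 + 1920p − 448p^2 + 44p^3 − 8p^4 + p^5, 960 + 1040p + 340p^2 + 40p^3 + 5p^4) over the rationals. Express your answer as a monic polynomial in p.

Euclidean algorithm in ℚ[p]:
  p^5 − 8p^4 + 44p^3 − 448p^2 + 1920p − 2304 = ((1/5)p − 16/5)(5p^4 + 40p^3 + 340p^2 + 1040p + 960) + (104p^3 + 432p^2 + 5056p + 768)
  5p^4 + 40p^3 + 340p^2 + 1040p + 960 = ((5/104)p + 125/676)(104p^3 + 432p^2 + 5056p + 768) + ((2880/169)p^2 + (11520/169)p + 138240/169)
  104p^3 + 432p^2 + 5056p + 768 = ((2197/360)p + 169/180)((2880/169)p^2 + (11520/169)p + 138240/169) + (0)
Last nonzero remainder: (2880/169)p^2 + (11520/169)p + 138240/169. Dividing through by 2880/169 gives the monic gcd p^2 + 4p + 48.

48 + 4p + p^2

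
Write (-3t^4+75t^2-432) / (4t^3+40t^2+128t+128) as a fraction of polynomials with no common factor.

(-3t^3+12t^2+27t-108)/(4t^2+24t+32)

Repeated division with remainder:
  -3t^4+75t^2-432 = (-(3/4)t+15/2)(4t^3+40t^2+128t+128) + (-129t^2-864t-1392)
  4t^3+40t^2+128t+128 = (-(4/129)t-568/5547)(-129t^2-864t-1392) + (-(6720/1849)t-26880/1849)
  -129t^2-864t-1392 = ((79507/2240)t+53621/560)(-(6720/1849)t-26880/1849) + (0)
Last nonzero remainder: -(6720/1849)t-26880/1849. Dividing through by -6720/1849 gives the monic gcd t+4.
Cancel t+4 from numerator and denominator to get the reduced form.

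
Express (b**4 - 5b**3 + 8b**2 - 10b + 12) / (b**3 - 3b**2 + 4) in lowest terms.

(b**3 - 3b**2 + 2b - 6)/(b**2 - b - 2)

Repeated division with remainder:
  b**4 - 5b**3 + 8b**2 - 10b + 12 = (b - 2)(b**3 - 3b**2 + 4) + (2b**2 - 14b + 20)
  b**3 - 3b**2 + 4 = ((1/2)b + 2)(2b**2 - 14b + 20) + (18b - 36)
  2b**2 - 14b + 20 = ((1/9)b - 5/9)(18b - 36) + (0)
Last nonzero remainder: 18b - 36. Dividing through by 18 gives the monic gcd b - 2.
Cancel b - 2 from numerator and denominator to get the reduced form.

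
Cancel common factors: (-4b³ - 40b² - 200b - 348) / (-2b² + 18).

(2b² + 14b + 58)/(b - 3)

Euclidean algorithm in ℚ[b]:
  -4b³ - 40b² - 200b - 348 = (2b + 20)(-2b² + 18) + (-236b - 708)
  -2b² + 18 = ((1/118)b - 3/118)(-236b - 708) + (0)
Last nonzero remainder: -236b - 708. Dividing through by -236 gives the monic gcd b + 3.
Cancel b + 3 from numerator and denominator to get the reduced form.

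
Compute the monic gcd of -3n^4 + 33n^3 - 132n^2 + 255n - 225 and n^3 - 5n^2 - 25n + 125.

n - 5

By polynomial division,
  -3n^4 + 33n^3 - 132n^2 + 255n - 225 = (-3n + 18)(n^3 - 5n^2 - 25n + 125) + (-117n^2 + 1080n - 2475)
  n^3 - 5n^2 - 25n + 125 = (-(1/117)n - 55/1521)(-117n^2 + 1080n - 2475) + (-(1200/169)n + 6000/169)
  -117n^2 + 1080n - 2475 = ((6591/400)n - 5577/80)(-(1200/169)n + 6000/169) + (0)
Last nonzero remainder: -(1200/169)n + 6000/169. Dividing through by -1200/169 gives the monic gcd n - 5.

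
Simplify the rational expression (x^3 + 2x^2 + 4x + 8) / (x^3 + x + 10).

Euclidean algorithm in ℚ[x]:
  x^3 + 2x^2 + 4x + 8 = (x^3 + x + 10) + (2x^2 + 3x - 2)
  x^3 + x + 10 = ((1/2)x - 3/4)(2x^2 + 3x - 2) + ((17/4)x + 17/2)
  2x^2 + 3x - 2 = ((8/17)x - 4/17)((17/4)x + 17/2) + (0)
Last nonzero remainder: (17/4)x + 17/2. Dividing through by 17/4 gives the monic gcd x + 2.
Cancel x + 2 from numerator and denominator to get the reduced form.

(x^2 + 4)/(x^2 - 2x + 5)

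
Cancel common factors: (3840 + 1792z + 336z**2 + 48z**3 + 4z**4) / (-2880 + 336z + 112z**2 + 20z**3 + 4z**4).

(4 + z)/(-3 + z)

Repeated division with remainder:
  4z**4 + 48z**3 + 336z**2 + 1792z + 3840 = (4z**4 + 20z**3 + 112z**2 + 336z - 2880) + (28z**3 + 224z**2 + 1456z + 6720)
  4z**4 + 20z**3 + 112z**2 + 336z - 2880 = ((1/7)z - 3/7)(28z**3 + 224z**2 + 1456z + 6720) + (0)
Last nonzero remainder: 28z**3 + 224z**2 + 1456z + 6720. Dividing through by 28 gives the monic gcd z**3 + 8z**2 + 52z + 240.
Cancel z**3 + 8z**2 + 52z + 240 from numerator and denominator to get the reduced form.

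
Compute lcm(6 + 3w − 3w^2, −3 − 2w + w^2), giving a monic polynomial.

6 + w − 4w^2 + w^3

Apply the Euclidean algorithm:
  −3w^2 + 3w + 6 = (−3)(w^2 − 2w − 3) + (−3w − 3)
  w^2 − 2w − 3 = (−(1/3)w + 1)(−3w − 3) + (0)
Last nonzero remainder: −3w − 3. Dividing through by −3 gives the monic gcd w + 1.
Then lcm(f, g) = f·g / gcd(f, g); expanding and making the result monic gives the answer.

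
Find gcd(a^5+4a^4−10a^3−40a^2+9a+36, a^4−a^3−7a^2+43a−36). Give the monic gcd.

By polynomial division,
  a^5+4a^4−10a^3−40a^2+9a+36 = (a+5)(a^4−a^3−7a^2+43a−36) + (2a^3−48a^2−170a+216)
  a^4−a^3−7a^2+43a−36 = ((1/2)a+23/2)(2a^3−48a^2−170a+216) + (630a^2+1890a−2520)
  2a^3−48a^2−170a+216 = ((1/315)a−3/35)(630a^2+1890a−2520) + (0)
Last nonzero remainder: 630a^2+1890a−2520. Dividing through by 630 gives the monic gcd a^2+3a−4.

a^2+3a−4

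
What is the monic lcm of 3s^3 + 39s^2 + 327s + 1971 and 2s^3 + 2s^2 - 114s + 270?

s^5 + 5s^4 + 20s^3 - 20s^2 - 3621s + 9855

Apply the Euclidean algorithm:
  3s^3 + 39s^2 + 327s + 1971 = (3/2)(2s^3 + 2s^2 - 114s + 270) + (36s^2 + 498s + 1566)
  2s^3 + 2s^2 - 114s + 270 = ((1/18)s - 77/108)(36s^2 + 498s + 1566) + ((2773/18)s + 2773/2)
  36s^2 + 498s + 1566 = ((648/2773)s + 3132/2773)((2773/18)s + 2773/2) + (0)
Last nonzero remainder: (2773/18)s + 2773/2. Dividing through by 2773/18 gives the monic gcd s + 9.
Then lcm(f, g) = f·g / gcd(f, g); expanding and making the result monic gives the answer.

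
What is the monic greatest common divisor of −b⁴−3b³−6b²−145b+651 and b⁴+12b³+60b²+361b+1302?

By polynomial division,
  −b⁴−3b³−6b²−145b+651 = (−1)(b⁴+12b³+60b²+361b+1302) + (9b³+54b²+216b+1953)
  b⁴+12b³+60b²+361b+1302 = ((1/9)b+2/3)(9b³+54b²+216b+1953) + (0)
Last nonzero remainder: 9b³+54b²+216b+1953. Dividing through by 9 gives the monic gcd b³+6b²+24b+217.

b³+6b²+24b+217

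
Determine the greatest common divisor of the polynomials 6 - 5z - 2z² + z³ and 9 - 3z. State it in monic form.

-3 + z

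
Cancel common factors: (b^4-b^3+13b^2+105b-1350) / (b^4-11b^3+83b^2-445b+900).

(b+6)/(b-4)

Repeated division with remainder:
  b^4-b^3+13b^2+105b-1350 = (b^4-11b^3+83b^2-445b+900) + (10b^3-70b^2+550b-2250)
  b^4-11b^3+83b^2-445b+900 = ((1/10)b-2/5)(10b^3-70b^2+550b-2250) + (0)
Last nonzero remainder: 10b^3-70b^2+550b-2250. Dividing through by 10 gives the monic gcd b^3-7b^2+55b-225.
Cancel b^3-7b^2+55b-225 from numerator and denominator to get the reduced form.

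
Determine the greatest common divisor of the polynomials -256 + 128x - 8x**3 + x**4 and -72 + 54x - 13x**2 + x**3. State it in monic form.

-4 + x

Repeated division with remainder:
  x**4 - 8x**3 + 128x - 256 = (x + 5)(x**3 - 13x**2 + 54x - 72) + (11x**2 - 70x + 104)
  x**3 - 13x**2 + 54x - 72 = ((1/11)x - 73/121)(11x**2 - 70x + 104) + ((280/121)x - 1120/121)
  11x**2 - 70x + 104 = ((1331/280)x - 1573/140)((280/121)x - 1120/121) + (0)
Last nonzero remainder: (280/121)x - 1120/121. Dividing through by 280/121 gives the monic gcd x - 4.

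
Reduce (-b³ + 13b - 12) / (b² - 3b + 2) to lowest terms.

Euclidean algorithm in ℚ[b]:
  -b³ + 13b - 12 = (-b - 3)(b² - 3b + 2) + (6b - 6)
  b² - 3b + 2 = ((1/6)b - 1/3)(6b - 6) + (0)
Last nonzero remainder: 6b - 6. Dividing through by 6 gives the monic gcd b - 1.
Cancel b - 1 from numerator and denominator to get the reduced form.

(-b² - b + 12)/(b - 2)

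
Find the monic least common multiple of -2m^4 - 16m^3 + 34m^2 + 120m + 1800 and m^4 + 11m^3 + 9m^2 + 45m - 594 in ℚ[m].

m^6 + 16m^5 + 14m^4 - 460m^3 - 819m^2 - 5220m + 29700

By polynomial division,
  -2m^4 - 16m^3 + 34m^2 + 120m + 1800 = (-2)(m^4 + 11m^3 + 9m^2 + 45m - 594) + (6m^3 + 52m^2 + 210m + 612)
  m^4 + 11m^3 + 9m^2 + 45m - 594 = ((1/6)m + 7/18)(6m^3 + 52m^2 + 210m + 612) + (-(416/9)m^2 - (416/3)m - 832)
  6m^3 + 52m^2 + 210m + 612 = (-(27/208)m - 153/208)(-(416/9)m^2 - (416/3)m - 832) + (0)
Last nonzero remainder: -(416/9)m^2 - (416/3)m - 832. Dividing through by -416/9 gives the monic gcd m^2 + 3m + 18.
Then lcm(f, g) = f·g / gcd(f, g); expanding and making the result monic gives the answer.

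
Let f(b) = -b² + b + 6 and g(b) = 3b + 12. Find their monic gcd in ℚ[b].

Apply the Euclidean algorithm:
  -b² + b + 6 = (-(1/3)b + 5/3)(3b + 12) + (-14)
  3b + 12 = (-(3/14)b - 6/7)(-14) + (0)
The last nonzero remainder is the constant -14, so the polynomials are coprime and gcd = 1.

1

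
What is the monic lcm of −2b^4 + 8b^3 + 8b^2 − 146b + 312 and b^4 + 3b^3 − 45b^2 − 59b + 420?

Repeated division with remainder:
  −2b^4 + 8b^3 + 8b^2 − 146b + 312 = (−2)(b^4 + 3b^3 − 45b^2 − 59b + 420) + (14b^3 − 82b^2 − 264b + 1152)
  b^4 + 3b^3 − 45b^2 − 59b + 420 = ((1/14)b + 31/49)(14b^3 − 82b^2 − 264b + 1152) + ((1261/49)b^2 + (1261/49)b − 15132/49)
  14b^3 − 82b^2 − 264b + 1152 = ((686/1261)b − 4704/1261)((1261/49)b^2 + (1261/49)b − 15132/49) + (0)
Last nonzero remainder: (1261/49)b^2 + (1261/49)b − 15132/49. Dividing through by 1261/49 gives the monic gcd b^2 + b − 12.
Then lcm(f, g) = f·g / gcd(f, g); expanding and making the result monic gives the answer.

b^6 − 2b^5 − 47b^4 + 205b^3 + 130b^2 − 2867b + 5460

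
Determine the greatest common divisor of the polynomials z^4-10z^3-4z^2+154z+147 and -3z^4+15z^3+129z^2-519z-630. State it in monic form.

z^2-6z-7

By polynomial division,
  z^4-10z^3-4z^2+154z+147 = (-1/3)(-3z^4+15z^3+129z^2-519z-630) + (-5z^3+39z^2-19z-63)
  -3z^4+15z^3+129z^2-519z-630 = ((3/5)z+42/25)(-5z^3+39z^2-19z-63) + ((1872/25)z^2-(11232/25)z-13104/25)
  -5z^3+39z^2-19z-63 = (-(125/1872)z+25/208)((1872/25)z^2-(11232/25)z-13104/25) + (0)
Last nonzero remainder: (1872/25)z^2-(11232/25)z-13104/25. Dividing through by 1872/25 gives the monic gcd z^2-6z-7.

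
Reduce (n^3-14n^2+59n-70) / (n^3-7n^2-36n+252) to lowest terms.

(n^2-7n+10)/(n^2-36)

Euclidean algorithm in ℚ[n]:
  n^3-14n^2+59n-70 = (n^3-7n^2-36n+252) + (-7n^2+95n-322)
  n^3-7n^2-36n+252 = (-(1/7)n-46/49)(-7n^2+95n-322) + ((352/49)n-352/7)
  -7n^2+95n-322 = (-(343/352)n+1127/176)((352/49)n-352/7) + (0)
Last nonzero remainder: (352/49)n-352/7. Dividing through by 352/49 gives the monic gcd n-7.
Cancel n-7 from numerator and denominator to get the reduced form.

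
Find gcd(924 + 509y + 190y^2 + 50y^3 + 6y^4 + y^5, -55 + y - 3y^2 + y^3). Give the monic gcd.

Euclidean algorithm in ℚ[y]:
  y^5 + 6y^4 + 50y^3 + 190y^2 + 509y + 924 = (y^2 + 9y + 76)(y^3 - 3y^2 + y - 55) + (464y^2 + 928y + 5104)
  y^3 - 3y^2 + y - 55 = ((1/464)y - 5/464)(464y^2 + 928y + 5104) + (0)
Last nonzero remainder: 464y^2 + 928y + 5104. Dividing through by 464 gives the monic gcd y^2 + 2y + 11.

11 + 2y + y^2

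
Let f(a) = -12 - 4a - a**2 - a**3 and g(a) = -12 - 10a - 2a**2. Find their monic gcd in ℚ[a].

2 + a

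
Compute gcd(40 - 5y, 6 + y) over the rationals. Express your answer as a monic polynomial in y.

1

Apply the Euclidean algorithm:
  -5y + 40 = (-5)(y + 6) + (70)
  y + 6 = ((1/70)y + 3/35)(70) + (0)
The last nonzero remainder is the constant 70, so the polynomials are coprime and gcd = 1.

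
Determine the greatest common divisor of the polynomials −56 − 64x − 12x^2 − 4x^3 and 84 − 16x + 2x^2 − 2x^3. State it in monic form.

14 + 2x + x^2

By polynomial division,
  −4x^3 − 12x^2 − 64x − 56 = (2)(−2x^3 + 2x^2 − 16x + 84) + (−16x^2 − 32x − 224)
  −2x^3 + 2x^2 − 16x + 84 = ((1/8)x − 3/8)(−16x^2 − 32x − 224) + (0)
Last nonzero remainder: −16x^2 − 32x − 224. Dividing through by −16 gives the monic gcd x^2 + 2x + 14.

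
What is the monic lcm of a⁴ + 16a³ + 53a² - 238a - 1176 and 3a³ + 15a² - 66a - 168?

Euclidean algorithm in ℚ[a]:
  a⁴ + 16a³ + 53a² - 238a - 1176 = ((1/3)a + 11/3)(3a³ + 15a² - 66a - 168) + (20a² + 60a - 560)
  3a³ + 15a² - 66a - 168 = ((3/20)a + 3/10)(20a² + 60a - 560) + (0)
Last nonzero remainder: 20a² + 60a - 560. Dividing through by 20 gives the monic gcd a² + 3a - 28.
Then lcm(f, g) = f·g / gcd(f, g); expanding and making the result monic gives the answer.

a⁵ + 18a⁴ + 85a³ - 132a² - 1652a - 2352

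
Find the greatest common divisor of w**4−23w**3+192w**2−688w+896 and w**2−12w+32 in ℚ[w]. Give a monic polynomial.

w**2−12w+32

Repeated division with remainder:
  w**4−23w**3+192w**2−688w+896 = (w**2−11w+28)(w**2−12w+32) + (0)
The last nonzero remainder w**2−12w+32 is already monic.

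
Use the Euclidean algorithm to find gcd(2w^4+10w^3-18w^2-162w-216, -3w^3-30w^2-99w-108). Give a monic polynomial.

w^2+6w+9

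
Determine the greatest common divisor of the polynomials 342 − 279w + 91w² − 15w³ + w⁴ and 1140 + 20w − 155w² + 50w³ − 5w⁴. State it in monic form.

−114 + 55w − 12w² + w³

By polynomial division,
  w⁴ − 15w³ + 91w² − 279w + 342 = (−1/5)(−5w⁴ + 50w³ − 155w² + 20w + 1140) + (−5w³ + 60w² − 275w + 570)
  −5w⁴ + 50w³ − 155w² + 20w + 1140 = (w + 2)(−5w³ + 60w² − 275w + 570) + (0)
Last nonzero remainder: −5w³ + 60w² − 275w + 570. Dividing through by −5 gives the monic gcd w³ − 12w² + 55w − 114.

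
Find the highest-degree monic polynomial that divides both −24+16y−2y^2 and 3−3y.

1

Repeated division with remainder:
  −2y^2+16y−24 = ((2/3)y−14/3)(−3y+3) + (−10)
  −3y+3 = ((3/10)y−3/10)(−10) + (0)
The last nonzero remainder is the constant −10, so the polynomials are coprime and gcd = 1.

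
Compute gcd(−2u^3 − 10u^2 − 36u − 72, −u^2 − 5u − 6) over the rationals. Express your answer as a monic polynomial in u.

Apply the Euclidean algorithm:
  −2u^3 − 10u^2 − 36u − 72 = (2u)(−u^2 − 5u − 6) + (−24u − 72)
  −u^2 − 5u − 6 = ((1/24)u + 1/12)(−24u − 72) + (0)
Last nonzero remainder: −24u − 72. Dividing through by −24 gives the monic gcd u + 3.

u + 3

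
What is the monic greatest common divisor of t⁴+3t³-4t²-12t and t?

Apply the Euclidean algorithm:
  t⁴+3t³-4t²-12t = (t³+3t²-4t-12)(t) + (0)
The last nonzero remainder t is already monic.

t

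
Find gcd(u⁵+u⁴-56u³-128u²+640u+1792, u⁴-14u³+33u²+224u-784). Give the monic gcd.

Euclidean algorithm in ℚ[u]:
  u⁵+u⁴-56u³-128u²+640u+1792 = (u+15)(u⁴-14u³+33u²+224u-784) + (121u³-847u²-1936u+13552)
  u⁴-14u³+33u²+224u-784 = ((1/121)u-7/121)(121u³-847u²-1936u+13552) + (0)
Last nonzero remainder: 121u³-847u²-1936u+13552. Dividing through by 121 gives the monic gcd u³-7u²-16u+112.

u³-7u²-16u+112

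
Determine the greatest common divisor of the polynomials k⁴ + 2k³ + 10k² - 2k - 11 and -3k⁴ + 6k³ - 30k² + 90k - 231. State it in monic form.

k² + 2k + 11

Apply the Euclidean algorithm:
  k⁴ + 2k³ + 10k² - 2k - 11 = (-1/3)(-3k⁴ + 6k³ - 30k² + 90k - 231) + (4k³ + 28k - 88)
  -3k⁴ + 6k³ - 30k² + 90k - 231 = (-(3/4)k + 3/2)(4k³ + 28k - 88) + (-9k² - 18k - 99)
  4k³ + 28k - 88 = (-(4/9)k + 8/9)(-9k² - 18k - 99) + (0)
Last nonzero remainder: -9k² - 18k - 99. Dividing through by -9 gives the monic gcd k² + 2k + 11.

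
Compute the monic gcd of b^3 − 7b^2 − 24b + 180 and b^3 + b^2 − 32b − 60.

Euclidean algorithm in ℚ[b]:
  b^3 − 7b^2 − 24b + 180 = (b^3 + b^2 − 32b − 60) + (−8b^2 + 8b + 240)
  b^3 + b^2 − 32b − 60 = (−(1/8)b − 1/4)(−8b^2 + 8b + 240) + (0)
Last nonzero remainder: −8b^2 + 8b + 240. Dividing through by −8 gives the monic gcd b^2 − b − 30.

b^2 − b − 30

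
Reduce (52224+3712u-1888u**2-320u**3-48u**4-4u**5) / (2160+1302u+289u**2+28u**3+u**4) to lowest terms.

(1088-240u+8u**2-4u**3)/(45+14u+u**2)

Apply the Euclidean algorithm:
  -4u**5-48u**4-320u**3-1888u**2+3712u+52224 = (-4u+64)(u**4+28u**3+289u**2+1302u+2160) + (-956u**3-15176u**2-70976u-86016)
  u**4+28u**3+289u**2+1302u+2160 = (-(1/956)u-1449/114242)(-956u**3-15176u**2-70976u-86016) + ((1272141/57121)u**2+(17809974/57121)u+61062768/57121)
  -956u**3-15176u**2-70976u-86016 = (-(54607676/1272141)u-102360832/1272141)((1272141/57121)u**2+(17809974/57121)u+61062768/57121) + (0)
Last nonzero remainder: (1272141/57121)u**2+(17809974/57121)u+61062768/57121. Dividing through by 1272141/57121 gives the monic gcd u**2+14u+48.
Cancel u**2+14u+48 from numerator and denominator to get the reduced form.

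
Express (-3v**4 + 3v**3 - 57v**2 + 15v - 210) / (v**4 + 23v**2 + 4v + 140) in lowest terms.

(-3v**2 - 15)/(v**2 + v + 10)

Repeated division with remainder:
  -3v**4 + 3v**3 - 57v**2 + 15v - 210 = (-3)(v**4 + 23v**2 + 4v + 140) + (3v**3 + 12v**2 + 27v + 210)
  v**4 + 23v**2 + 4v + 140 = ((1/3)v - 4/3)(3v**3 + 12v**2 + 27v + 210) + (30v**2 - 30v + 420)
  3v**3 + 12v**2 + 27v + 210 = ((1/10)v + 1/2)(30v**2 - 30v + 420) + (0)
Last nonzero remainder: 30v**2 - 30v + 420. Dividing through by 30 gives the monic gcd v**2 - v + 14.
Cancel v**2 - v + 14 from numerator and denominator to get the reduced form.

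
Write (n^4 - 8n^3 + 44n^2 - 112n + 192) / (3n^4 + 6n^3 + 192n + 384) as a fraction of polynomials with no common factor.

Euclidean algorithm in ℚ[n]:
  n^4 - 8n^3 + 44n^2 - 112n + 192 = (1/3)(3n^4 + 6n^3 + 192n + 384) + (-10n^3 + 44n^2 - 176n + 64)
  3n^4 + 6n^3 + 192n + 384 = (-(3/10)n - 48/25)(-10n^3 + 44n^2 - 176n + 64) + ((792/25)n^2 - (3168/25)n + 12672/25)
  -10n^3 + 44n^2 - 176n + 64 = (-(125/396)n + 25/198)((792/25)n^2 - (3168/25)n + 12672/25) + (0)
Last nonzero remainder: (792/25)n^2 - (3168/25)n + 12672/25. Dividing through by 792/25 gives the monic gcd n^2 - 4n + 16.
Cancel n^2 - 4n + 16 from numerator and denominator to get the reduced form.

(n^2 - 4n + 12)/(3n^2 + 18n + 24)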